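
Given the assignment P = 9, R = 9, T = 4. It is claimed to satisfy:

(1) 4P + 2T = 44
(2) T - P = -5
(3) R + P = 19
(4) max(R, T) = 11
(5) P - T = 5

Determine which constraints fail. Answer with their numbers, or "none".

No — constraints 3 and 4 are not satisfied.

(1) 4P + 2T = 4(9) + 2(4) = 44 — OK.
(2) T - P = 4 - 9 = -5 — OK.
(3) R + P = 9 + 9 = 18, not 19 — violated.
(4) max(9, 4) = 9, not 11 — violated.
(5) P - T = 9 - 4 = 5 — OK.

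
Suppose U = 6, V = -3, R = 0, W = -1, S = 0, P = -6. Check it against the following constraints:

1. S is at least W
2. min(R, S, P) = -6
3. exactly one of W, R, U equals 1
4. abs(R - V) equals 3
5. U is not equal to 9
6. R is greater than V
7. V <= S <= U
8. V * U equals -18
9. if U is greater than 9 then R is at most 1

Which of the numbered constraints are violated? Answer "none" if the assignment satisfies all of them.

1. S = 0, W = -1; 0 ≥ -1  yes
2. min(0, 0, -6) = -6  yes
3. W=-1, R=0, U=6; 0 of them equal 1, not exactly one  no
4. abs(0 - (-3)) = 3  yes
5. U = 6, and 6 ≠ 9  yes
6. R = 0, V = -3; 0 > -3  yes
7. values -3 <= 0 <= 6  yes
8. V * U = -3 * 6 = -18  yes
9. U = 6, not > 9; antecedent false, conditional vacuously true  yes

The assignment fails constraint 3.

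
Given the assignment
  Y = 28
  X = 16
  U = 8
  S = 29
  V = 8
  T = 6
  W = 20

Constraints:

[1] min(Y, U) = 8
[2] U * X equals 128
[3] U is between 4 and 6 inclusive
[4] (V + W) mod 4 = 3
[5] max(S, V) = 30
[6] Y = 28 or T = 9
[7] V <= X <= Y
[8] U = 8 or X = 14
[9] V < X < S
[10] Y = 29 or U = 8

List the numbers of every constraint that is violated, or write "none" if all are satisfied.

[1] min(28, 8) = 8  true
[2] U * X = 8 * 16 = 128  true
[3] U = 8 is outside [4, 6]  false
[4] V + W = 28; 28 mod 4 = 0, not 3  false
[5] max(29, 8) = 29, not 30  false
[6] Y = 28 = 28 (first disjunct)  true
[7] values 8 <= 16 <= 28  true
[8] U = 8 = 8 (first disjunct)  true
[9] values 8 < 16 < 29  true
[10] Y = 28 ≠ 29, but U = 8 = 8 (second disjunct)  true

Violated: 3, 4, and 5.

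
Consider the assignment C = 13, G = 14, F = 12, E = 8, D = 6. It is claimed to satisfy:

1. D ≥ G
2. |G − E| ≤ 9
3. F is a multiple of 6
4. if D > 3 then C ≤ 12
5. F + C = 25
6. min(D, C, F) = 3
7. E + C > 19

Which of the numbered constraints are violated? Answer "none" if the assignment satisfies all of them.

The assignment fails constraints 1, 4, 6.

1. D = 6, G = 14; 6 < 14 (want ≥)  ✗
2. |14 − 8| = 6; 6 ≤ 9  ✓
3. 12 / 6 = 2, so 6 divides 12  ✓
4. D = 6 > 3, so we need C ≤ 12; but C = 13 > 12  ✗
5. F + C = 12 + 13 = 25  ✓
6. min(6, 13, 12) = 6, not 3  ✗
7. E + C = 8 + 13 = 21; 21 > 19  ✓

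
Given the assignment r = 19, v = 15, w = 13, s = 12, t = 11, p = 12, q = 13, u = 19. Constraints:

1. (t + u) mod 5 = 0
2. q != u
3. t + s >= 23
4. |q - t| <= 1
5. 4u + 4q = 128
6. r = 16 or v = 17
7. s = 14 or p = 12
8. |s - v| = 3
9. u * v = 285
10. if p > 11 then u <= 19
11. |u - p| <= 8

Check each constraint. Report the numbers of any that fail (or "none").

Constraints 4, 6 do not hold.

1. t + u = 30; 30 mod 5 = 0  holds
2. q = 13, u = 19; distinct  holds
3. t + s = 11 + 12 = 23; 23 ≥ 23  holds
4. |13 - 11| = 2; 2 > 1, exceeds bound 1  fails
5. 4u + 4q = 4(19) + 4(13) = 128  holds
6. r = 19 ≠ 16 and v = 15 ≠ 17; both disjuncts false  fails
7. s = 12 ≠ 14, but p = 12 = 12 (second disjunct)  holds
8. |12 - 15| = 3  holds
9. u * v = 19 * 15 = 285  holds
10. p = 12 > 11, so we need u ≤ 19; u = 19 ≤ 19  holds
11. |19 - 12| = 7; 7 ≤ 8  holds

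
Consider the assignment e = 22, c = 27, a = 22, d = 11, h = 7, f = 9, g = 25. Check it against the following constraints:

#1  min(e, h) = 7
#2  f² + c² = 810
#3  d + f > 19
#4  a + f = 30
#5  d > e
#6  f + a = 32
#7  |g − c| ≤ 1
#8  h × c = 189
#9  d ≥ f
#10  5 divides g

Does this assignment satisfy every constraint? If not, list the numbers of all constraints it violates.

#1 min(22, 7) = 7 — OK.
#2 f² + c² = 9² + 27² = 81 + 729 = 810 — OK.
#3 d + f = 11 + 9 = 20; 20 > 19 — OK.
#4 a + f = 22 + 9 = 31, not 30 — violated.
#5 d = 11, e = 22; 11 ≤ 22 (want >) — violated.
#6 f + a = 9 + 22 = 31, not 32 — violated.
#7 |25 − 27| = 2; 2 > 1, exceeds bound 1 — violated.
#8 h × c = 7 × 27 = 189 — OK.
#9 d = 11, f = 9; 11 ≥ 9 — OK.
#10 25 / 5 = 5, so 5 divides 25 — OK.

Constraints 4, 5, 6, and 7 do not hold.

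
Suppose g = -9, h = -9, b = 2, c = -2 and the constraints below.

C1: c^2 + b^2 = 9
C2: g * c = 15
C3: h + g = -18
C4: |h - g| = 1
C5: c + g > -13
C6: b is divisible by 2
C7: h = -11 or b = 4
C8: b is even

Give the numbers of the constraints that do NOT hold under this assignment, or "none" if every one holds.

C1: c^2 + b^2 = (-2)^2 + 2^2 = 4 + 4 = 8, not 9  no
C2: g * c = -9 * (-2) = 18, not 15  no
C3: h + g = -9 + (-9) = -18  yes
C4: |-9 - (-9)| = 0, not 1  no
C5: c + g = -2 + (-9) = -11; -11 > -13  yes
C6: 2 / 2 = 1, so 2 divides 2  yes
C7: h = -9 ≠ -11 and b = 2 ≠ 4; both disjuncts false  no
C8: b = 2 is even  yes

Constraints 1, 2, 4, and 7 are violated.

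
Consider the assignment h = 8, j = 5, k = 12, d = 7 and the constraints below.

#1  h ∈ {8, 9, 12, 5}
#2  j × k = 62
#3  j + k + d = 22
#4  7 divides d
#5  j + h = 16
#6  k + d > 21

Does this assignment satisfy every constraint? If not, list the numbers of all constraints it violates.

Constraints 2, 3, 5, 6 are violated.

#1 h = 8 is in {8, 9, 12, 5}  ✓
#2 j × k = 5 × 12 = 60, not 62  ✗
#3 j + k + d = 5 + 12 + 7 = 24, not 22  ✗
#4 7 / 7 = 1, so 7 divides 7  ✓
#5 j + h = 5 + 8 = 13, not 16  ✗
#6 k + d = 12 + 7 = 19; 19 ≤ 21, bound 21 not met  ✗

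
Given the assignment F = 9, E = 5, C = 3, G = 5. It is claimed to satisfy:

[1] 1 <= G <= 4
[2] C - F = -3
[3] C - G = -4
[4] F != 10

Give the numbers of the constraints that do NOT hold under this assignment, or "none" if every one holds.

Constraints 1, 2, 3 do not hold.

[1] G = 5 is outside [1, 4] — does not hold.
[2] C - F = 3 - 9 = -6, not -3 — does not hold.
[3] C - G = 3 - 5 = -2, not -4 — does not hold.
[4] F = 9, and 9 ≠ 10 — holds.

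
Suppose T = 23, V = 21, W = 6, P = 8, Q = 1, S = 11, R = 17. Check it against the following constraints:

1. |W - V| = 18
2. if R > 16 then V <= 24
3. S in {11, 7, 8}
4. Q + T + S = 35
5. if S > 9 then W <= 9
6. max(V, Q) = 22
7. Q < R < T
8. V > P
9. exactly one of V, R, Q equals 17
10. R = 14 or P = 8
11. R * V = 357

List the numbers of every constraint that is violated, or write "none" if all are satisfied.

The assignment fails constraints 1, 6.

1. |6 - 21| = 15, not 18 — does not hold.
2. R = 17 > 16, so we need V ≤ 24; V = 21 ≤ 24 — holds.
3. S = 11 is in {11, 7, 8} — holds.
4. Q + T + S = 1 + 23 + 11 = 35 — holds.
5. S = 11 > 9, so we need W ≤ 9; W = 6 ≤ 9 — holds.
6. max(21, 1) = 21, not 22 — does not hold.
7. values 1 < 17 < 23 — holds.
8. V = 21, P = 8; 21 > 8 — holds.
9. V=21, R=17, Q=1; 1 of them equals 17 — holds.
10. R = 17 ≠ 14, but P = 8 = 8 (second disjunct) — holds.
11. R * V = 17 * 21 = 357 — holds.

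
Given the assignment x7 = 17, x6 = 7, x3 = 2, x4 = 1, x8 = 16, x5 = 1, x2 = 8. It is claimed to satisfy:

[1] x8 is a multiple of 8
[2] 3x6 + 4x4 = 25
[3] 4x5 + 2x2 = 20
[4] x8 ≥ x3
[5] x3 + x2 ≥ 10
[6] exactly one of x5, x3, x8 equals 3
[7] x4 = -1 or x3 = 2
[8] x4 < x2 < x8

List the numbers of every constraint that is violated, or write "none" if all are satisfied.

[1] 16 / 8 = 2, so 8 divides 16 — holds.
[2] 3x6 + 4x4 = 3(7) + 4(1) = 25 — holds.
[3] 4x5 + 2x2 = 4(1) + 2(8) = 20 — holds.
[4] x8 = 16, x3 = 2; 16 ≥ 2 — holds.
[5] x3 + x2 = 2 + 8 = 10; 10 ≥ 10 — holds.
[6] x5=1, x3=2, x8=16; 0 of them equal 3, not exactly one — does not hold.
[7] x4 = 1 ≠ -1, but x3 = 2 = 2 (second disjunct) — holds.
[8] values 1 < 8 < 16 — holds.

Violated: 6.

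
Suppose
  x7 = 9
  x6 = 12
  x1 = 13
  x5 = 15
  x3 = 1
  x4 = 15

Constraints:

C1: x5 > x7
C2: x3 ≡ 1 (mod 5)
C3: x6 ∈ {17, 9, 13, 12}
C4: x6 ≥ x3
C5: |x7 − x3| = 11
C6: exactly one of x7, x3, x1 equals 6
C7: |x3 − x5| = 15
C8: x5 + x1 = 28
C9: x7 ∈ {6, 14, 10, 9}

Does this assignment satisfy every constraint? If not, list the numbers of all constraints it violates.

C1: x5 = 15, x7 = 9; 15 > 9 — OK.
C2: 1 mod 5 = 1 — OK.
C3: x6 = 12 is in {17, 9, 13, 12} — OK.
C4: x6 = 12, x3 = 1; 12 ≥ 1 — OK.
C5: |9 − 1| = 8, not 11 — violated.
C6: x7=9, x3=1, x1=13; 0 of them equal 6, not exactly one — violated.
C7: |1 − 15| = 14, not 15 — violated.
C8: x5 + x1 = 15 + 13 = 28 — OK.
C9: x7 = 9 is in {6, 14, 10, 9} — OK.

Violated: 5, 6, and 7.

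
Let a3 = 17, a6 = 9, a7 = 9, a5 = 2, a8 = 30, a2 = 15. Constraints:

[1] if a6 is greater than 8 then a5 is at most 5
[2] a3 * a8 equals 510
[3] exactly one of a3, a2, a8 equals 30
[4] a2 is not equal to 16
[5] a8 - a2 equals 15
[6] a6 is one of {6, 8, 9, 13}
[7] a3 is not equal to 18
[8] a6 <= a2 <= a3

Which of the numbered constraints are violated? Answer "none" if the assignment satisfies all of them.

All constraints are satisfied.

[1] a6 = 9 > 8, so we need a5 ≤ 5; a5 = 2 ≤ 5 — OK.
[2] a3 * a8 = 17 * 30 = 510 — OK.
[3] a3=17, a2=15, a8=30; 1 of them equals 30 — OK.
[4] a2 = 15, and 15 ≠ 16 — OK.
[5] a8 - a2 = 30 - 15 = 15 — OK.
[6] a6 = 9 is in {6, 8, 9, 13} — OK.
[7] a3 = 17, and 17 ≠ 18 — OK.
[8] values 9 <= 15 <= 17 — OK.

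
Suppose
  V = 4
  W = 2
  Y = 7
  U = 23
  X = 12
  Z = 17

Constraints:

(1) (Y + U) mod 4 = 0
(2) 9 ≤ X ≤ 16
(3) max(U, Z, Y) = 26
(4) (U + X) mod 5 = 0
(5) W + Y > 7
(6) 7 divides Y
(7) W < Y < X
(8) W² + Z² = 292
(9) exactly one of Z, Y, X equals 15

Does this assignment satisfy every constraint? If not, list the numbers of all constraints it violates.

Violated: 1, 3, 8, 9.

(1) Y + U = 30; 30 mod 4 = 2, not 0  no
(2) X = 12 lies in [9, 16]  yes
(3) max(23, 17, 7) = 23, not 26  no
(4) U + X = 35; 35 mod 5 = 0  yes
(5) W + Y = 2 + 7 = 9; 9 > 7  yes
(6) 7 / 7 = 1, so 7 divides 7  yes
(7) values 2 < 7 < 12  yes
(8) W² + Z² = 2² + 17² = 4 + 289 = 293, not 292  no
(9) Z=17, Y=7, X=12; 0 of them equal 15, not exactly one  no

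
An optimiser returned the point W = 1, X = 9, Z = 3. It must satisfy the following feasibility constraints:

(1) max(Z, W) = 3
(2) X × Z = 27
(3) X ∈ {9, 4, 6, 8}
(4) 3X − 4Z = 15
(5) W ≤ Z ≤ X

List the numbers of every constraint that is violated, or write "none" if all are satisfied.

(1) max(3, 1) = 3 — satisfied.
(2) X × Z = 9 × 3 = 27 — satisfied.
(3) X = 9 is in {9, 4, 6, 8} — satisfied.
(4) 3X − 4Z = 3(9) − 4(3) = 15 — satisfied.
(5) values 1 ≤ 3 ≤ 9 — satisfied.

Yes — all constraints hold.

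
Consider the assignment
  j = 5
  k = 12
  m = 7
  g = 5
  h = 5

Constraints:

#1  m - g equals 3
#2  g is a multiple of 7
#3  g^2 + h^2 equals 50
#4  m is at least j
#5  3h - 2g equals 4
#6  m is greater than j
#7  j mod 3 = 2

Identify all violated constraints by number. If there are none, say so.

#1 m - g = 7 - 5 = 2, not 3 — violated.
#2 5 = 7*0 + 5, so 7 does not divide 5 — violated.
#3 g^2 + h^2 = 5^2 + 5^2 = 25 + 25 = 50 — OK.
#4 m = 7, j = 5; 7 ≥ 5 — OK.
#5 3h - 2g = 3(5) - 2(5) = 5, not 4 — violated.
#6 m = 7, j = 5; 7 > 5 — OK.
#7 5 mod 3 = 2 — OK.

The assignment fails constraints 1, 2, and 5.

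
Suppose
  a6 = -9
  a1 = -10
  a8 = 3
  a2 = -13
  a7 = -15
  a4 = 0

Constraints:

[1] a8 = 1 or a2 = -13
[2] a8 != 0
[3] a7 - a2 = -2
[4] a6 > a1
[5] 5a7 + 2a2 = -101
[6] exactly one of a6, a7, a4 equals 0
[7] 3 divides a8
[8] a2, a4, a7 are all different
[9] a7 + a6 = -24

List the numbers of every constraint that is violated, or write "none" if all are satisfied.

[1] a8 = 3 ≠ 1, but a2 = -13 = -13 (second disjunct)  ✓
[2] a8 = 3, and 3 ≠ 0  ✓
[3] a7 - a2 = -15 - (-13) = -2  ✓
[4] a6 = -9, a1 = -10; -9 > -10  ✓
[5] 5a7 + 2a2 = 5(-15) + 2(-13) = -101  ✓
[6] a6=-9, a7=-15, a4=0; 1 of them equals 0  ✓
[7] 3 / 3 = 1, so 3 divides 3  ✓
[8] values -13, 0, -15 are pairwise distinct  ✓
[9] a7 + a6 = -15 + (-9) = -24  ✓

None — every constraint holds.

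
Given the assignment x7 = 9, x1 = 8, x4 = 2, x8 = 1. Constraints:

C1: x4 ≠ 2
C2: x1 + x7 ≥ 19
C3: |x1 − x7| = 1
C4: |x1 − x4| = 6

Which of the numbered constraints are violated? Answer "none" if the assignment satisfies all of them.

C1: x4 = 2, but 2 is required to differ — fails.
C2: x1 + x7 = 8 + 9 = 17; 17 < 19, bound 19 not met — fails.
C3: |8 − 9| = 1 — holds.
C4: |8 − 2| = 6 — holds.

The assignment fails constraints 1 and 2.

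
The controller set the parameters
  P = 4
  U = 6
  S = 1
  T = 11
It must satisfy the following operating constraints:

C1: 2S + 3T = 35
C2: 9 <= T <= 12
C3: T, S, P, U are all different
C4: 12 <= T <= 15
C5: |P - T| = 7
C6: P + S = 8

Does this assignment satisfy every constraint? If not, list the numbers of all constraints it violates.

Constraints 4 and 6 do not hold.

C1: 2S + 3T = 2(1) + 3(11) = 35  true
C2: T = 11 lies in [9, 12]  true
C3: values 11, 1, 4, 6 are pairwise distinct  true
C4: T = 11 is outside [12, 15]  false
C5: |4 - 11| = 7  true
C6: P + S = 4 + 1 = 5, not 8  false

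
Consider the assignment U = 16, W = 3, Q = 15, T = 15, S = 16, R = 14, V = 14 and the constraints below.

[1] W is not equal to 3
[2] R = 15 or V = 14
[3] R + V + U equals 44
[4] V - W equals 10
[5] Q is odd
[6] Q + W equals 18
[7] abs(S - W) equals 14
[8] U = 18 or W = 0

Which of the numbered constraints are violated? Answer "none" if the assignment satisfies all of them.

Constraints 1, 4, 7, 8 are violated.

[1] W = 3, but 3 is required to differ  ✘
[2] R = 14 ≠ 15, but V = 14 = 14 (second disjunct)  ✔
[3] R + V + U = 14 + 14 + 16 = 44  ✔
[4] V - W = 14 - 3 = 11, not 10  ✘
[5] Q = 15 is odd  ✔
[6] Q + W = 15 + 3 = 18  ✔
[7] abs(16 - 3) = 13, not 14  ✘
[8] U = 16 ≠ 18 and W = 3 ≠ 0; both disjuncts false  ✘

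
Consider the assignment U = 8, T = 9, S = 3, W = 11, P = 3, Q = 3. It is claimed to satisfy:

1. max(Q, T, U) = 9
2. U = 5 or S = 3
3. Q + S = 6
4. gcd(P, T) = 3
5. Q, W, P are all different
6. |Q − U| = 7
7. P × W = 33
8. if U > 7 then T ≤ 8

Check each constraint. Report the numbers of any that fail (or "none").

1. max(3, 9, 8) = 9  yes
2. U = 8 ≠ 5, but S = 3 = 3 (second disjunct)  yes
3. Q + S = 3 + 3 = 6  yes
4. gcd(3, 9) = 3  yes
5. Q = P = 3, not all different  no
6. |3 − 8| = 5, not 7  no
7. P × W = 3 × 11 = 33  yes
8. U = 8 > 7, so we need T ≤ 8; but T = 9 > 8  no

Constraints 5, 6, 8 are violated.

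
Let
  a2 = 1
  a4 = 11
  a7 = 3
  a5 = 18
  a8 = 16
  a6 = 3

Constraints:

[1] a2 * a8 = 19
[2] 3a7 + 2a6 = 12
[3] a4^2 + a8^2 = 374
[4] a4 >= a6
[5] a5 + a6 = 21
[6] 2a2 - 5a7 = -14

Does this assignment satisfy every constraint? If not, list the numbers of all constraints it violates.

Constraints 1, 2, 3, 6 do not hold.

[1] a2 * a8 = 1 * 16 = 16, not 19  no
[2] 3a7 + 2a6 = 3(3) + 2(3) = 15, not 12  no
[3] a4^2 + a8^2 = 11^2 + 16^2 = 121 + 256 = 377, not 374  no
[4] a4 = 11, a6 = 3; 11 ≥ 3  yes
[5] a5 + a6 = 18 + 3 = 21  yes
[6] 2a2 - 5a7 = 2(1) - 5(3) = -13, not -14  no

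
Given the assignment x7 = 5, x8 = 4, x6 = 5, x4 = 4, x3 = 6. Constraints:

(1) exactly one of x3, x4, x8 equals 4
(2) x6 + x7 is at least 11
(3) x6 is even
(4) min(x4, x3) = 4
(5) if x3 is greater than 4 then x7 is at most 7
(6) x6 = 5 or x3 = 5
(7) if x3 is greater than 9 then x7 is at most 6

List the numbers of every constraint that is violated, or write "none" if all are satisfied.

Constraints 1, 2, and 3 are violated.

(1) x3=6, x4=4, x8=4; 2 of them equal 4, not exactly one — does not hold.
(2) x6 + x7 = 5 + 5 = 10; 10 < 11, bound 11 not met — does not hold.
(3) x6 = 5 is odd — does not hold.
(4) min(4, 6) = 4 — holds.
(5) x3 = 6 > 4, so we need x7 ≤ 7; x7 = 5 ≤ 7 — holds.
(6) x6 = 5 = 5 (first disjunct) — holds.
(7) x3 = 6, not > 9; antecedent false, conditional vacuously true — holds.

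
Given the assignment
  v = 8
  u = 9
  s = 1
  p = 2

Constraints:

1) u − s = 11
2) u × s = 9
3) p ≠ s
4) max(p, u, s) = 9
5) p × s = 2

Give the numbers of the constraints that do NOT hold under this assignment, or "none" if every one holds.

Violated: 1.

1) u − s = 9 − 1 = 8, not 11  false
2) u × s = 9 × 1 = 9  true
3) p = 2, s = 1; distinct  true
4) max(2, 9, 1) = 9  true
5) p × s = 2 × 1 = 2  true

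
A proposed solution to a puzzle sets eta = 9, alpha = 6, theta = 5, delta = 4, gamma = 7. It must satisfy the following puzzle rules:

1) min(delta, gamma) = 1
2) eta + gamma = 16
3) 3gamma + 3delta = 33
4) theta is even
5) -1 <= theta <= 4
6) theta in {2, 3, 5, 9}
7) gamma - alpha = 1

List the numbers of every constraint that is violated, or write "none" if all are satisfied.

Constraints 1, 4, 5 are violated.

1) min(4, 7) = 4, not 1 — does not hold.
2) eta + gamma = 9 + 7 = 16 — holds.
3) 3gamma + 3delta = 3(7) + 3(4) = 33 — holds.
4) theta = 5 is odd — does not hold.
5) theta = 5 is outside [-1, 4] — does not hold.
6) theta = 5 is in {2, 3, 5, 9} — holds.
7) gamma - alpha = 7 - 6 = 1 — holds.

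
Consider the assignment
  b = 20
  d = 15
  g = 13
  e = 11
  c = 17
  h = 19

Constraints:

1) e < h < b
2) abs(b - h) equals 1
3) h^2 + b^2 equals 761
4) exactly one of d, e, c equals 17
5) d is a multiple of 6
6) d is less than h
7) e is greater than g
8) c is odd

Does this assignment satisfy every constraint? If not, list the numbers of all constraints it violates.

No — constraints 5, 7 are not satisfied.

1) values 11 < 19 < 20 — holds.
2) abs(20 - 19) = 1 — holds.
3) h^2 + b^2 = 19^2 + 20^2 = 361 + 400 = 761 — holds.
4) d=15, e=11, c=17; 1 of them equals 17 — holds.
5) 15 = 6*2 + 3, so 6 does not divide 15 — does not hold.
6) d = 15, h = 19; 15 < 19 — holds.
7) e = 11, g = 13; 11 ≤ 13 (want >) — does not hold.
8) c = 17 is odd — holds.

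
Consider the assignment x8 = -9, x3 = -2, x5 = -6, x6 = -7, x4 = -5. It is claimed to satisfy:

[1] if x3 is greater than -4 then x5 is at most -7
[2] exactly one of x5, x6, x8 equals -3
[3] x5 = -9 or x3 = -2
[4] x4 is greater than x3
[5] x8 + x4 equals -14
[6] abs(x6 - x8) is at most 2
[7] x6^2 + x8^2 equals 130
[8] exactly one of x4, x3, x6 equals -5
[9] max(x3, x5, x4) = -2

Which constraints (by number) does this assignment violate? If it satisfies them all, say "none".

[1] x3 = -2 > -4, so we need x5 ≤ -7; but x5 = -6 > -7 — fails.
[2] x5=-6, x6=-7, x8=-9; 0 of them equal -3, not exactly one — fails.
[3] x5 = -6 ≠ -9, but x3 = -2 = -2 (second disjunct) — holds.
[4] x4 = -5, x3 = -2; -5 ≤ -2 (want >) — fails.
[5] x8 + x4 = -9 + (-5) = -14 — holds.
[6] abs(-7 - (-9)) = 2; 2 ≤ 2 — holds.
[7] x6^2 + x8^2 = (-7)^2 + (-9)^2 = 49 + 81 = 130 — holds.
[8] x4=-5, x3=-2, x6=-7; 1 of them equals -5 — holds.
[9] max(-2, -6, -5) = -2 — holds.

Constraints 1, 2, and 4 do not hold.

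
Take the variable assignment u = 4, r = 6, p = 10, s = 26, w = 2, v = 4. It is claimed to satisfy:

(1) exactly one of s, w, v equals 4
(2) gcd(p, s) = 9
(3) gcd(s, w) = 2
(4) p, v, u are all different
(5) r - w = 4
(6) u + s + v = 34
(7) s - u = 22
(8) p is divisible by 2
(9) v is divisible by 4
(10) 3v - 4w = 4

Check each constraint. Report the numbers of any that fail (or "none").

Constraints 2, 4 do not hold.

(1) s=26, w=2, v=4; 1 of them equals 4  OK
(2) gcd(10, 26) = 2, not 9  FAIL
(3) gcd(26, 2) = 2  OK
(4) v = u = 4, not all different  FAIL
(5) r - w = 6 - 2 = 4  OK
(6) u + s + v = 4 + 26 + 4 = 34  OK
(7) s - u = 26 - 4 = 22  OK
(8) 10 / 2 = 5, so 2 divides 10  OK
(9) 4 / 4 = 1, so 4 divides 4  OK
(10) 3v - 4w = 3(4) - 4(2) = 4  OK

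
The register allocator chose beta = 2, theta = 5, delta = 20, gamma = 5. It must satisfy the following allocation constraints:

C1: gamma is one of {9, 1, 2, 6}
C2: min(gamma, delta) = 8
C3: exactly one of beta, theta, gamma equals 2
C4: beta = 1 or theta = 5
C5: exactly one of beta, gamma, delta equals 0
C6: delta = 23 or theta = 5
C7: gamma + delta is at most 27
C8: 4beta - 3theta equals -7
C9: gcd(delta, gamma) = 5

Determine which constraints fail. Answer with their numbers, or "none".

C1: gamma = 5 is not in {9, 1, 2, 6}  ✗
C2: min(5, 20) = 5, not 8  ✗
C3: beta=2, theta=5, gamma=5; 1 of them equals 2  ✓
C4: beta = 2 ≠ 1, but theta = 5 = 5 (second disjunct)  ✓
C5: beta=2, gamma=5, delta=20; 0 of them equal 0, not exactly one  ✗
C6: delta = 20 ≠ 23, but theta = 5 = 5 (second disjunct)  ✓
C7: gamma + delta = 5 + 20 = 25; 25 ≤ 27  ✓
C8: 4beta - 3theta = 4(2) - 3(5) = -7  ✓
C9: gcd(20, 5) = 5  ✓

Violated: 1, 2, and 5.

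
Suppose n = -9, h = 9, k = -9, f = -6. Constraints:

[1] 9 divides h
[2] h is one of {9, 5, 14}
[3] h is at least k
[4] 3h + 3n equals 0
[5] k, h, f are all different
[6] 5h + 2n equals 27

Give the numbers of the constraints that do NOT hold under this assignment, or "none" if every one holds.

None — every constraint holds.

[1] 9 / 9 = 1, so 9 divides 9  holds
[2] h = 9 is in {9, 5, 14}  holds
[3] h = 9, k = -9; 9 ≥ -9  holds
[4] 3h + 3n = 3(9) + 3(-9) = 0  holds
[5] values -9, 9, -6 are pairwise distinct  holds
[6] 5h + 2n = 5(9) + 2(-9) = 27  holds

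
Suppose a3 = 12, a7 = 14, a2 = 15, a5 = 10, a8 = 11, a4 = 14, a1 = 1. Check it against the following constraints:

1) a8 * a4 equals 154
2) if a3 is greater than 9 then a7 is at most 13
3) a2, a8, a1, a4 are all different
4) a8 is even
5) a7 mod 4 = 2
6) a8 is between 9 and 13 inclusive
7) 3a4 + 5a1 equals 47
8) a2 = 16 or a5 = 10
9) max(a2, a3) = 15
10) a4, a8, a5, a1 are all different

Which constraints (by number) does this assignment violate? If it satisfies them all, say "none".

Constraints 2 and 4 are violated.

1) a8 * a4 = 11 * 14 = 154  ✓
2) a3 = 12 > 9, so we need a7 ≤ 13; but a7 = 14 > 13  ✗
3) values 15, 11, 1, 14 are pairwise distinct  ✓
4) a8 = 11 is odd  ✗
5) 14 mod 4 = 2  ✓
6) a8 = 11 lies in [9, 13]  ✓
7) 3a4 + 5a1 = 3(14) + 5(1) = 47  ✓
8) a2 = 15 ≠ 16, but a5 = 10 = 10 (second disjunct)  ✓
9) max(15, 12) = 15  ✓
10) values 14, 11, 10, 1 are pairwise distinct  ✓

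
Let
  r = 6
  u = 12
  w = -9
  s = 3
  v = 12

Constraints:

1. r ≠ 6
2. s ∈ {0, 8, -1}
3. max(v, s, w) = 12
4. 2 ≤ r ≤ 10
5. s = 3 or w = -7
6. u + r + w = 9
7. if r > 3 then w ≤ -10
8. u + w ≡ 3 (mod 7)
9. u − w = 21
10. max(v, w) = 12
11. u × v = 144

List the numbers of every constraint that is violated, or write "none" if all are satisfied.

1. r = 6, but 6 is required to differ — violated.
2. s = 3 is not in {0, 8, -1} — violated.
3. max(12, 3, -9) = 12 — satisfied.
4. r = 6 lies in [2, 10] — satisfied.
5. s = 3 = 3 (first disjunct) — satisfied.
6. u + r + w = 12 + 6 + (-9) = 9 — satisfied.
7. r = 6 > 3, so we need w ≤ -10; but w = -9 > -10 — violated.
8. u + w = 3; 3 mod 7 = 3 — satisfied.
9. u − w = 12 − (-9) = 21 — satisfied.
10. max(12, -9) = 12 — satisfied.
11. u × v = 12 × 12 = 144 — satisfied.

Violated: 1, 2, 7.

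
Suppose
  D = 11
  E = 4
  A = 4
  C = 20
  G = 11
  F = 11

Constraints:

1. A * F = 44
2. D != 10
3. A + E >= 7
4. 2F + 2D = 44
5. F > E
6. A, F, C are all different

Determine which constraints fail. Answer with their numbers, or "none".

1. A * F = 4 * 11 = 44 — satisfied.
2. D = 11, and 11 ≠ 10 — satisfied.
3. A + E = 4 + 4 = 8; 8 ≥ 7 — satisfied.
4. 2F + 2D = 2(11) + 2(11) = 44 — satisfied.
5. F = 11, E = 4; 11 > 4 — satisfied.
6. values 4, 11, 20 are pairwise distinct — satisfied.

Yes — all constraints hold.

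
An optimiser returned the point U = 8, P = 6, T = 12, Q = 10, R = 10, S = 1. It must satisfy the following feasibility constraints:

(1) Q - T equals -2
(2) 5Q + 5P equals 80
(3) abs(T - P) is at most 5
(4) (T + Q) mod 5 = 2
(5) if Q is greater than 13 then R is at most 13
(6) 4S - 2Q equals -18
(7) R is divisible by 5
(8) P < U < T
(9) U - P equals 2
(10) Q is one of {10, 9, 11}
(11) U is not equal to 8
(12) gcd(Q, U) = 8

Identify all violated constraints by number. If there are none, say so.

Constraints 3, 6, 11, 12 are violated.

(1) Q - T = 10 - 12 = -2 — OK.
(2) 5Q + 5P = 5(10) + 5(6) = 80 — OK.
(3) abs(12 - 6) = 6; 6 > 5, exceeds bound 5 — violated.
(4) T + Q = 22; 22 mod 5 = 2 — OK.
(5) Q = 10, not > 13; antecedent false, conditional vacuously true — OK.
(6) 4S - 2Q = 4(1) - 2(10) = -16, not -18 — violated.
(7) 10 / 5 = 2, so 5 divides 10 — OK.
(8) values 6 < 8 < 12 — OK.
(9) U - P = 8 - 6 = 2 — OK.
(10) Q = 10 is in {10, 9, 11} — OK.
(11) U = 8, but 8 is required to differ — violated.
(12) gcd(10, 8) = 2, not 8 — violated.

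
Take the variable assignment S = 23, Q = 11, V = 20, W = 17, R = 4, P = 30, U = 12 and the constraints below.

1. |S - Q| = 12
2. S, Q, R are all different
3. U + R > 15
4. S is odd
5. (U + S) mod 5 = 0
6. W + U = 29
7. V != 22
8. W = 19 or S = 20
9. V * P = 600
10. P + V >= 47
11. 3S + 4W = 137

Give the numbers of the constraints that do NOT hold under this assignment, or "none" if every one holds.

The assignment fails constraint 8.

1. |23 - 11| = 12 — OK.
2. values 23, 11, 4 are pairwise distinct — OK.
3. U + R = 12 + 4 = 16; 16 > 15 — OK.
4. S = 23 is odd — OK.
5. U + S = 35; 35 mod 5 = 0 — OK.
6. W + U = 17 + 12 = 29 — OK.
7. V = 20, and 20 ≠ 22 — OK.
8. W = 17 ≠ 19 and S = 23 ≠ 20; both disjuncts false — violated.
9. V * P = 20 * 30 = 600 — OK.
10. P + V = 30 + 20 = 50; 50 ≥ 47 — OK.
11. 3S + 4W = 3(23) + 4(17) = 137 — OK.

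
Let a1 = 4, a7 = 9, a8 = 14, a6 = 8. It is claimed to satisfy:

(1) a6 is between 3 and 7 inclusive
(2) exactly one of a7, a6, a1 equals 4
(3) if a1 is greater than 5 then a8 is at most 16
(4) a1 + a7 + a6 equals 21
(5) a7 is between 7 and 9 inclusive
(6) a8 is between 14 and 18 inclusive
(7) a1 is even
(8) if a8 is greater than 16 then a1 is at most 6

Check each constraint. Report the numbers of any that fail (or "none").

(1) a6 = 8 is outside [3, 7]  no
(2) a7=9, a6=8, a1=4; 1 of them equals 4  yes
(3) a1 = 4, not > 5; antecedent false, conditional vacuously true  yes
(4) a1 + a7 + a6 = 4 + 9 + 8 = 21  yes
(5) a7 = 9 lies in [7, 9]  yes
(6) a8 = 14 lies in [14, 18]  yes
(7) a1 = 4 is even  yes
(8) a8 = 14, not > 16; antecedent false, conditional vacuously true  yes

No — constraint 1 is not satisfied.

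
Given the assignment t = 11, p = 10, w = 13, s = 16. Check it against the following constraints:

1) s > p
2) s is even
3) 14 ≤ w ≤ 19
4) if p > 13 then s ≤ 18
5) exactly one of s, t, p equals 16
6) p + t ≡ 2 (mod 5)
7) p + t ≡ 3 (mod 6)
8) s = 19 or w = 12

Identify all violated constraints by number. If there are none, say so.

Violated: 3, 6, 8.

1) s = 16, p = 10; 16 > 10 — holds.
2) s = 16 is even — holds.
3) w = 13 is outside [14, 19] — does not hold.
4) p = 10, not > 13; antecedent false, conditional vacuously true — holds.
5) s=16, t=11, p=10; 1 of them equals 16 — holds.
6) p + t = 21; 21 mod 5 = 1, not 2 — does not hold.
7) p + t = 21; 21 mod 6 = 3 — holds.
8) s = 16 ≠ 19 and w = 13 ≠ 12; both disjuncts false — does not hold.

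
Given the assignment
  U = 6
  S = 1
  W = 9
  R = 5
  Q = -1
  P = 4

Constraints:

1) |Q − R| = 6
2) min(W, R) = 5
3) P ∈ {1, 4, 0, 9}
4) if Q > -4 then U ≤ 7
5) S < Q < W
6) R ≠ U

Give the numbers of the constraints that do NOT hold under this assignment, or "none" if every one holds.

1) |-1 − 5| = 6  ✓
2) min(9, 5) = 5  ✓
3) P = 4 is in {1, 4, 0, 9}  ✓
4) Q = -1 > -4, so we need U ≤ 7; U = 6 ≤ 7  ✓
5) values 1, -1, 9; S = 1 is not < Q = -1  ✗
6) R = 5, U = 6; distinct  ✓

Constraint 5 is violated.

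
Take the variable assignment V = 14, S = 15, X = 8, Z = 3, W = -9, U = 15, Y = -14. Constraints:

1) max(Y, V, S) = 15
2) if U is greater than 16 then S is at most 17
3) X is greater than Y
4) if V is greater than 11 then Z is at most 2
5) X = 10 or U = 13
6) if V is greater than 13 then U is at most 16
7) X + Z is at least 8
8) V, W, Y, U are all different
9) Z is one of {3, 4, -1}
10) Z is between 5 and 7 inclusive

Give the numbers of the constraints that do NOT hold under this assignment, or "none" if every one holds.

1) max(-14, 14, 15) = 15  yes
2) U = 15, not > 16; antecedent false, conditional vacuously true  yes
3) X = 8, Y = -14; 8 > -14  yes
4) V = 14 > 11, so we need Z ≤ 2; but Z = 3 > 2  no
5) X = 8 ≠ 10 and U = 15 ≠ 13; both disjuncts false  no
6) V = 14 > 13, so we need U ≤ 16; U = 15 ≤ 16  yes
7) X + Z = 8 + 3 = 11; 11 ≥ 8  yes
8) values 14, -9, -14, 15 are pairwise distinct  yes
9) Z = 3 is in {3, 4, -1}  yes
10) Z = 3 is outside [5, 7]  no

Constraints 4, 5, and 10 do not hold.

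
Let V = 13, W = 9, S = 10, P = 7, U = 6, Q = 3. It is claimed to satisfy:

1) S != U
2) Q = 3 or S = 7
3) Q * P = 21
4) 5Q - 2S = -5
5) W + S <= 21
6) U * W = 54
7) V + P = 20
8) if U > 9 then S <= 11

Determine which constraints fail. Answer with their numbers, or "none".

Yes — all constraints hold.

1) S = 10, U = 6; distinct  ✓
2) Q = 3 = 3 (first disjunct)  ✓
3) Q * P = 3 * 7 = 21  ✓
4) 5Q - 2S = 5(3) - 2(10) = -5  ✓
5) W + S = 9 + 10 = 19; 19 ≤ 21  ✓
6) U * W = 6 * 9 = 54  ✓
7) V + P = 13 + 7 = 20  ✓
8) U = 6, not > 9; antecedent false, conditional vacuously true  ✓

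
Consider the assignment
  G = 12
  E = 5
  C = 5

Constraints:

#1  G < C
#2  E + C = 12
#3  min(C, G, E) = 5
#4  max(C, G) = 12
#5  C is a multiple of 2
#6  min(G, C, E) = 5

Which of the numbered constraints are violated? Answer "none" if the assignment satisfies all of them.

The assignment fails constraints 1, 2, 5.

#1 G = 12, C = 5; 12 ≥ 5 (want <) — does not hold.
#2 E + C = 5 + 5 = 10, not 12 — does not hold.
#3 min(5, 12, 5) = 5 — holds.
#4 max(5, 12) = 12 — holds.
#5 5 = 2*2 + 1, so 2 does not divide 5 — does not hold.
#6 min(12, 5, 5) = 5 — holds.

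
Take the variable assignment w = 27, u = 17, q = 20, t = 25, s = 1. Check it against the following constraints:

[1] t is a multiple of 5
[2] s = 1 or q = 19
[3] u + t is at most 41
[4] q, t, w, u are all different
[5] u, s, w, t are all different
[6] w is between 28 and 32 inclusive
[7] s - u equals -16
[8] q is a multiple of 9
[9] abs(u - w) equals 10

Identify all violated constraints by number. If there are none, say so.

No — constraints 3, 6, 8 are not satisfied.

[1] 25 / 5 = 5, so 5 divides 25  yes
[2] s = 1 = 1 (first disjunct)  yes
[3] u + t = 17 + 25 = 42; 42 > 41, bound 41 not met  no
[4] values 20, 25, 27, 17 are pairwise distinct  yes
[5] values 17, 1, 27, 25 are pairwise distinct  yes
[6] w = 27 is outside [28, 32]  no
[7] s - u = 1 - 17 = -16  yes
[8] 20 = 9*2 + 2, so 9 does not divide 20  no
[9] abs(17 - 27) = 10  yes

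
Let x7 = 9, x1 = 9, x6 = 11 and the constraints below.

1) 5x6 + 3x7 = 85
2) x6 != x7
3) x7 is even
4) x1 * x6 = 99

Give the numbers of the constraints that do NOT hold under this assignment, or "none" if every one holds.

1) 5x6 + 3x7 = 5(11) + 3(9) = 82, not 85 — violated.
2) x6 = 11, x7 = 9; distinct — satisfied.
3) x7 = 9 is odd — violated.
4) x1 * x6 = 9 * 11 = 99 — satisfied.

Constraints 1, 3 are violated.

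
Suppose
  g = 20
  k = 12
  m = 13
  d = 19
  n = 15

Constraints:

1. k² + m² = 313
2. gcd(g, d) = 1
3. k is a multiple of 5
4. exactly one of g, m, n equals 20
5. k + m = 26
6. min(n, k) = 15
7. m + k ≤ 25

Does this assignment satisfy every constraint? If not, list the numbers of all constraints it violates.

No — constraints 3, 5, and 6 are not satisfied.

1. k² + m² = 12² + 13² = 144 + 169 = 313  true
2. gcd(20, 19) = 1  true
3. 12 = 5×2 + 2, so 5 does not divide 12  false
4. g=20, m=13, n=15; 1 of them equals 20  true
5. k + m = 12 + 13 = 25, not 26  false
6. min(15, 12) = 12, not 15  false
7. m + k = 13 + 12 = 25; 25 ≤ 25  true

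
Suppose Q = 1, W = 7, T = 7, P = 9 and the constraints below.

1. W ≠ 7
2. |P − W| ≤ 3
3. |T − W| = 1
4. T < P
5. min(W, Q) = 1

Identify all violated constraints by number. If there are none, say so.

1. W = 7, but 7 is required to differ  no
2. |9 − 7| = 2; 2 ≤ 3  yes
3. |7 − 7| = 0, not 1  no
4. T = 7, P = 9; 7 < 9  yes
5. min(7, 1) = 1  yes

Constraints 1 and 3 do not hold.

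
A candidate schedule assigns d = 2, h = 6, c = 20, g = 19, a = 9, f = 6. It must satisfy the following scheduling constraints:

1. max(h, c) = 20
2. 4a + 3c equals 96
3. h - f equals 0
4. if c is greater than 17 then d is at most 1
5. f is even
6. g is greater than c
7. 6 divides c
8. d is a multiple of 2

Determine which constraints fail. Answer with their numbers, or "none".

The assignment fails constraints 4, 6, and 7.

1. max(6, 20) = 20 — satisfied.
2. 4a + 3c = 4(9) + 3(20) = 96 — satisfied.
3. h - f = 6 - 6 = 0 — satisfied.
4. c = 20 > 17, so we need d ≤ 1; but d = 2 > 1 — violated.
5. f = 6 is even — satisfied.
6. g = 19, c = 20; 19 ≤ 20 (want >) — violated.
7. 20 = 6*3 + 2, so 6 does not divide 20 — violated.
8. 2 / 2 = 1, so 2 divides 2 — satisfied.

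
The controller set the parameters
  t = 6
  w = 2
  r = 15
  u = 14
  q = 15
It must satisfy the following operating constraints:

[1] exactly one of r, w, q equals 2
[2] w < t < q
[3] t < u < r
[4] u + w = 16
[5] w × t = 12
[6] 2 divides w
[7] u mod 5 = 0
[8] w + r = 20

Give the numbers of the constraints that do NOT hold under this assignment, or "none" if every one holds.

[1] r=15, w=2, q=15; 1 of them equals 2 — holds.
[2] values 2 < 6 < 15 — holds.
[3] values 6 < 14 < 15 — holds.
[4] u + w = 14 + 2 = 16 — holds.
[5] w × t = 2 × 6 = 12 — holds.
[6] 2 / 2 = 1, so 2 divides 2 — holds.
[7] 14 mod 5 = 4, not 0 — fails.
[8] w + r = 2 + 15 = 17, not 20 — fails.

Violated: 7, 8.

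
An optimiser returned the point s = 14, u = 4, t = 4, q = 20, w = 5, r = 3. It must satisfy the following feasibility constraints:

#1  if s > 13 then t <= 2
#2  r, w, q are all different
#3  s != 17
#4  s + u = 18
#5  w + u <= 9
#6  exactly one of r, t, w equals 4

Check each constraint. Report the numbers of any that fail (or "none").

The assignment fails constraint 1.

#1 s = 14 > 13, so we need t ≤ 2; but t = 4 > 2 — does not hold.
#2 values 3, 5, 20 are pairwise distinct — holds.
#3 s = 14, and 14 ≠ 17 — holds.
#4 s + u = 14 + 4 = 18 — holds.
#5 w + u = 5 + 4 = 9; 9 ≤ 9 — holds.
#6 r=3, t=4, w=5; 1 of them equals 4 — holds.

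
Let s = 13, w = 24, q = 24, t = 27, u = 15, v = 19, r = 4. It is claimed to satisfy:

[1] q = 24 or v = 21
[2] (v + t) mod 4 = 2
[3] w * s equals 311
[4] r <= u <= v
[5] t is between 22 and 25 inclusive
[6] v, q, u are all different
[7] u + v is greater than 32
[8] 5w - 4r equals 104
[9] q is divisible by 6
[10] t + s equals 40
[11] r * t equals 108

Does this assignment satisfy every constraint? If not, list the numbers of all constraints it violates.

Constraints 3 and 5 are violated.

[1] q = 24 = 24 (first disjunct)  ✓
[2] v + t = 46; 46 mod 4 = 2  ✓
[3] w * s = 24 * 13 = 312, not 311  ✗
[4] values 4 <= 15 <= 19  ✓
[5] t = 27 is outside [22, 25]  ✗
[6] values 19, 24, 15 are pairwise distinct  ✓
[7] u + v = 15 + 19 = 34; 34 > 32  ✓
[8] 5w - 4r = 5(24) - 4(4) = 104  ✓
[9] 24 / 6 = 4, so 6 divides 24  ✓
[10] t + s = 27 + 13 = 40  ✓
[11] r * t = 4 * 27 = 108  ✓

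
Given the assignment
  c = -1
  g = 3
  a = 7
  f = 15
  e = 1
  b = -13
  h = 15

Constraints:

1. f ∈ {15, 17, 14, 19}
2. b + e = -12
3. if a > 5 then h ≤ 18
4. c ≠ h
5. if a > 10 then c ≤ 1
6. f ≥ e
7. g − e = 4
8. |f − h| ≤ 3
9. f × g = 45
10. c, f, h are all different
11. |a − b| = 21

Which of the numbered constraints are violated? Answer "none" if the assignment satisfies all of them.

1. f = 15 is in {15, 17, 14, 19}  yes
2. b + e = -13 + 1 = -12  yes
3. a = 7 > 5, so we need h ≤ 18; h = 15 ≤ 18  yes
4. c = -1, h = 15; distinct  yes
5. a = 7, not > 10; antecedent false, conditional vacuously true  yes
6. f = 15, e = 1; 15 ≥ 1  yes
7. g − e = 3 − 1 = 2, not 4  no
8. |15 − 15| = 0; 0 ≤ 3  yes
9. f × g = 15 × 3 = 45  yes
10. f = h = 15, not all different  no
11. |7 − (-13)| = 20, not 21  no

The assignment fails constraints 7, 10, 11.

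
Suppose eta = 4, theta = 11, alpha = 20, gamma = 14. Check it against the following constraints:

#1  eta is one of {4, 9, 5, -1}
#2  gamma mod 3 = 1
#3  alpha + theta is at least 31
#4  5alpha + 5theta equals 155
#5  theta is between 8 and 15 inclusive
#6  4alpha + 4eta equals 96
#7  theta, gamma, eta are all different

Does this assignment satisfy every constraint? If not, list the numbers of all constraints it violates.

No — constraint 2 is not satisfied.

#1 eta = 4 is in {4, 9, 5, -1}  ✓
#2 14 mod 3 = 2, not 1  ✗
#3 alpha + theta = 20 + 11 = 31; 31 ≥ 31  ✓
#4 5alpha + 5theta = 5(20) + 5(11) = 155  ✓
#5 theta = 11 lies in [8, 15]  ✓
#6 4alpha + 4eta = 4(20) + 4(4) = 96  ✓
#7 values 11, 14, 4 are pairwise distinct  ✓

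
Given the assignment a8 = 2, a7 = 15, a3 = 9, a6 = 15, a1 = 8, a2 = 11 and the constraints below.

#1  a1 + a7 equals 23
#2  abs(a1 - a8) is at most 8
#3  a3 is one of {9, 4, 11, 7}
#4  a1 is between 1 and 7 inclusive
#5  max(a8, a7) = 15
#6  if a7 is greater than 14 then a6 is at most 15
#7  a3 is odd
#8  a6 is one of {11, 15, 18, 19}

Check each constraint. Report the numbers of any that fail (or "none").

#1 a1 + a7 = 8 + 15 = 23 — OK.
#2 abs(8 - 2) = 6; 6 ≤ 8 — OK.
#3 a3 = 9 is in {9, 4, 11, 7} — OK.
#4 a1 = 8 is outside [1, 7] — violated.
#5 max(2, 15) = 15 — OK.
#6 a7 = 15 > 14, so we need a6 ≤ 15; a6 = 15 ≤ 15 — OK.
#7 a3 = 9 is odd — OK.
#8 a6 = 15 is in {11, 15, 18, 19} — OK.

No — constraint 4 is not satisfied.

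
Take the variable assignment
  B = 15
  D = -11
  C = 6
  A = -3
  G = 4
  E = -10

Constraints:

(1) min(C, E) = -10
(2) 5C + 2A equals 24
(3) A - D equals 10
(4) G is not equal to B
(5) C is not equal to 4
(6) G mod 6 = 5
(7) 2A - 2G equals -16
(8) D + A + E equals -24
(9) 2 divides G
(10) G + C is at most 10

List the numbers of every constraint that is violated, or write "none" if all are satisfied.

(1) min(6, -10) = -10 — OK.
(2) 5C + 2A = 5(6) + 2(-3) = 24 — OK.
(3) A - D = -3 - (-11) = 8, not 10 — violated.
(4) G = 4, B = 15; distinct — OK.
(5) C = 6, and 6 ≠ 4 — OK.
(6) 4 mod 6 = 4, not 5 — violated.
(7) 2A - 2G = 2(-3) - 2(4) = -14, not -16 — violated.
(8) D + A + E = -11 + (-3) + (-10) = -24 — OK.
(9) 4 / 2 = 2, so 2 divides 4 — OK.
(10) G + C = 4 + 6 = 10; 10 ≤ 10 — OK.

Constraints 3, 6, 7 do not hold.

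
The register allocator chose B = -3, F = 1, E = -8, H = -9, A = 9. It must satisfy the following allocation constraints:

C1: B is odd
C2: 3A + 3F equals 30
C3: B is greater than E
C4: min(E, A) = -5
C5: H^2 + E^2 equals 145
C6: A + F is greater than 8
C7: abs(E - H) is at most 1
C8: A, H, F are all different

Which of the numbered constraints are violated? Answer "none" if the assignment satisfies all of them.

Constraint 4 is violated.

C1: B = -3 is odd — holds.
C2: 3A + 3F = 3(9) + 3(1) = 30 — holds.
C3: B = -3, E = -8; -3 > -8 — holds.
C4: min(-8, 9) = -8, not -5 — fails.
C5: H^2 + E^2 = (-9)^2 + (-8)^2 = 81 + 64 = 145 — holds.
C6: A + F = 9 + 1 = 10; 10 > 8 — holds.
C7: abs(-8 - (-9)) = 1; 1 ≤ 1 — holds.
C8: values 9, -9, 1 are pairwise distinct — holds.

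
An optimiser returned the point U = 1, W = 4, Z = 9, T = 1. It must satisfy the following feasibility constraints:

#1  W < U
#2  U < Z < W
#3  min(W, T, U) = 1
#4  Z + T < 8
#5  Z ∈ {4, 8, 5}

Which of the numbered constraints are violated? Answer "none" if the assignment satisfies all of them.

#1 W = 4, U = 1; 4 ≥ 1 (want <) — does not hold.
#2 values 1, 9, 4; Z = 9 is not < W = 4 — does not hold.
#3 min(4, 1, 1) = 1 — holds.
#4 Z + T = 9 + 1 = 10; 10 ≥ 8, bound 8 not met — does not hold.
#5 Z = 9 is not in {4, 8, 5} — does not hold.

The assignment fails constraints 1, 2, 4, 5.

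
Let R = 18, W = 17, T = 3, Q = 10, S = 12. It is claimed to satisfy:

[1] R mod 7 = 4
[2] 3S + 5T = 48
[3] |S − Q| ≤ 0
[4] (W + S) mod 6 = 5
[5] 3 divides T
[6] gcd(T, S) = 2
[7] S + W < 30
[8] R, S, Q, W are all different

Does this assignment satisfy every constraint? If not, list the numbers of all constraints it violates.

Constraints 2, 3, and 6 do not hold.

[1] 18 mod 7 = 4 — holds.
[2] 3S + 5T = 3(12) + 5(3) = 51, not 48 — does not hold.
[3] |12 − 10| = 2; 2 > 0, exceeds bound 0 — does not hold.
[4] W + S = 29; 29 mod 6 = 5 — holds.
[5] 3 / 3 = 1, so 3 divides 3 — holds.
[6] gcd(3, 12) = 3, not 2 — does not hold.
[7] S + W = 12 + 17 = 29; 29 < 30 — holds.
[8] values 18, 12, 10, 17 are pairwise distinct — holds.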